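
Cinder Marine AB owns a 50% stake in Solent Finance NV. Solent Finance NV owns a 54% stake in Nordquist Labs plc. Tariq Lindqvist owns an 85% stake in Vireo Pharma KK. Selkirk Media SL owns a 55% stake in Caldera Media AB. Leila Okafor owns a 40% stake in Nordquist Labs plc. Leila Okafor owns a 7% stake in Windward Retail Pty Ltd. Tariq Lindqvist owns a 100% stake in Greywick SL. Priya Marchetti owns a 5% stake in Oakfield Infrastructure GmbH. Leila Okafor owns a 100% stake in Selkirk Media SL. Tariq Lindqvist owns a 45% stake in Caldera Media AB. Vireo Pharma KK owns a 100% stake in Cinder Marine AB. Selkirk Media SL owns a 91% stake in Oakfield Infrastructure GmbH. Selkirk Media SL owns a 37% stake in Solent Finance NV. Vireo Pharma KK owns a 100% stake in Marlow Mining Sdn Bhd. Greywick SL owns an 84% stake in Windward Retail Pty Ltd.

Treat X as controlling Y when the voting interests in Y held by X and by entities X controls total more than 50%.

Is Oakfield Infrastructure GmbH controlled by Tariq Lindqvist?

No

Tariq holds 100% of Greywick, so Tariq controls Greywick.
Greywick holds 84% of Windward, so Tariq controls Windward.
Tariq holds 85% of Vireo, so Tariq controls Vireo.
Vireo holds 100% of Cinder, so Tariq controls Cinder.
Vireo holds 100% of Marlow, so Tariq controls Marlow.
Neither Tariq nor any entity Tariq controls holds any voting interest in Oakfield.
So Tariq does not control Oakfield.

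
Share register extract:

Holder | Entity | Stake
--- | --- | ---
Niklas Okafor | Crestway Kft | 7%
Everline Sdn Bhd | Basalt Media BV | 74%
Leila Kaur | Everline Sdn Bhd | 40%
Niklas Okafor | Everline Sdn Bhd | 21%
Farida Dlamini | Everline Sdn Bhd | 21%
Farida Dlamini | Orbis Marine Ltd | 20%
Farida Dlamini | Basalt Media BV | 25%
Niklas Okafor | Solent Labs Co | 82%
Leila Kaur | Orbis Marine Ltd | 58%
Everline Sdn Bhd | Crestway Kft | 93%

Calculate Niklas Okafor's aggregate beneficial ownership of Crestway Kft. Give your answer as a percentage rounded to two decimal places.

26.53%

Niklas reaches Crestway along 2 paths.
Via Everline: 21% × 93% = 19.53%.
Direct stake: 7% = 7%.
Total: 19.53% + 7% = 26.53%.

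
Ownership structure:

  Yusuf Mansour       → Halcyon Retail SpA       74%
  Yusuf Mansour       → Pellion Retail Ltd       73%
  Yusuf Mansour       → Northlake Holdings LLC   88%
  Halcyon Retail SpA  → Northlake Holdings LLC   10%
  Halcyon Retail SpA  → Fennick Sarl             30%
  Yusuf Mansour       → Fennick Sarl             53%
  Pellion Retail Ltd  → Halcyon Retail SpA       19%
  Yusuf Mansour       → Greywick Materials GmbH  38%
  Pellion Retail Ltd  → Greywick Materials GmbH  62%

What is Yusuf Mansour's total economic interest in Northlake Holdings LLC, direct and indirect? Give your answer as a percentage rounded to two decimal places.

96.79%

Yusuf reaches Northlake along 3 paths.
Direct stake: 88% = 88%.
Via Halcyon: 74% × 10% = 7.4%.
Via Pellion → Halcyon: 73% × 19% × 10% = 1.387%.
Total: 88% + 7.4% + 1.387% = 96.787%.
Rounded: 96.79%.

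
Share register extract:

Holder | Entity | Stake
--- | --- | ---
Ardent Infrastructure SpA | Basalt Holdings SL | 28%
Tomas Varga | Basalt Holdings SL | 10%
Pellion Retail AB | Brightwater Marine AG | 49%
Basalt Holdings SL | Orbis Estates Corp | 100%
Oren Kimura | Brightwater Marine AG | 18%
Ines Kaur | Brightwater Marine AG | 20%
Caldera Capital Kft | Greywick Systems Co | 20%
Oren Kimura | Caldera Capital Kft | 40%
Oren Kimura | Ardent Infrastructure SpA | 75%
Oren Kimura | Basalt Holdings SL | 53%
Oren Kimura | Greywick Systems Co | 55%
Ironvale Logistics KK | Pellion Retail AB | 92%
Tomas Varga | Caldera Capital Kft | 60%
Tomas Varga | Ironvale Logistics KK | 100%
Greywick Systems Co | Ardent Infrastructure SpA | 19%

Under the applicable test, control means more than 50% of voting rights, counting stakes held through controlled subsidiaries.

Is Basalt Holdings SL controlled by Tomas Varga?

Tomas holds 60% of Caldera, so Tomas controls Caldera.
Tomas holds 100% of Ironvale, so Tomas controls Ironvale.
Ironvale holds 92% of Pellion, so Tomas controls Pellion.
In Basalt, Tomas's side holds only 10%, not > 50%.
So Tomas does not control Basalt.

No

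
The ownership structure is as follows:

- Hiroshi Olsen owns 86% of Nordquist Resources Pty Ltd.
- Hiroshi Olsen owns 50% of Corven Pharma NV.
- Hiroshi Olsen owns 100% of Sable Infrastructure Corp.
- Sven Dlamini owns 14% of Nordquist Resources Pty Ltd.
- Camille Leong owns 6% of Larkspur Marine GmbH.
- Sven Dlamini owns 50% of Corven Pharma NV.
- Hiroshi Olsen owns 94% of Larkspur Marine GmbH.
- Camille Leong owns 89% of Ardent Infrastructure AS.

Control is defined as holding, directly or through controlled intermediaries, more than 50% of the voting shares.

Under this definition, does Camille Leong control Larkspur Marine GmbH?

No

Camille holds 89% of Ardent, so Camille controls Ardent.
In Larkspur, Camille's side holds only 6%, not > 50%.
So Camille does not control Larkspur.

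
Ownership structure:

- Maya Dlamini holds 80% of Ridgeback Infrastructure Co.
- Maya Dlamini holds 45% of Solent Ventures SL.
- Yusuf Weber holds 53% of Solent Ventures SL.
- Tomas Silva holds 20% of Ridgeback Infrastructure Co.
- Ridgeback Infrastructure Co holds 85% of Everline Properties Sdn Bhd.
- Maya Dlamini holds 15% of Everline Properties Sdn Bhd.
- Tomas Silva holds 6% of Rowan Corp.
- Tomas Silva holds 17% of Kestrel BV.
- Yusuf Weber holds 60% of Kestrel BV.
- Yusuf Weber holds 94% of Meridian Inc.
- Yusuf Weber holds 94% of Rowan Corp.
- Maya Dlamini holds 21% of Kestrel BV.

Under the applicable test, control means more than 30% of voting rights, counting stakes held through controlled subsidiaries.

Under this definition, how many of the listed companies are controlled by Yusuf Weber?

Yusuf holds 60% of Kestrel, so Yusuf controls Kestrel.
Yusuf holds 94% of Rowan, so Yusuf controls Rowan.
Yusuf holds 53% of Solent, so Yusuf controls Solent.
Yusuf holds 94% of Meridian, so Yusuf controls Meridian.
No other company's threshold is met.
Yusuf controls 4 companies.

4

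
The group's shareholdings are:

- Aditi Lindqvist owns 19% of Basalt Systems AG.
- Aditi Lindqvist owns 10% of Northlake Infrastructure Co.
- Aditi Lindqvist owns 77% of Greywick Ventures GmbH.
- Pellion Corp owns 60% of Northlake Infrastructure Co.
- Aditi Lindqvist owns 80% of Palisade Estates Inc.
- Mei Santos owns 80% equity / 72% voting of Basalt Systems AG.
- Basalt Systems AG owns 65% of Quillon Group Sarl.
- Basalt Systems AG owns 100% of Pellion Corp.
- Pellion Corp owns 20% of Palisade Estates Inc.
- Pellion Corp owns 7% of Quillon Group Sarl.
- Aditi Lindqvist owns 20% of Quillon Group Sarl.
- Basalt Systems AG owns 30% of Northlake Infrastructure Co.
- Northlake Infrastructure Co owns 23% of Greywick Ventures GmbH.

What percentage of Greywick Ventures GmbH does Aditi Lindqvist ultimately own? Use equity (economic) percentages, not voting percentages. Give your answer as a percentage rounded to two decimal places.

83.23%

Aditi reaches Greywick along 4 paths.
Via Basalt → Pellion → Northlake: 19% × 100% × 60% × 23% = 2.622%.
Via Basalt → Northlake: 19% × 30% × 23% = 1.311%.
Via Northlake: 10% × 23% = 2.3%.
Direct stake: 77% = 77%.
Total: 2.622% + 1.311% + 2.3% + 77% = 83.233%.
Rounded: 83.23%.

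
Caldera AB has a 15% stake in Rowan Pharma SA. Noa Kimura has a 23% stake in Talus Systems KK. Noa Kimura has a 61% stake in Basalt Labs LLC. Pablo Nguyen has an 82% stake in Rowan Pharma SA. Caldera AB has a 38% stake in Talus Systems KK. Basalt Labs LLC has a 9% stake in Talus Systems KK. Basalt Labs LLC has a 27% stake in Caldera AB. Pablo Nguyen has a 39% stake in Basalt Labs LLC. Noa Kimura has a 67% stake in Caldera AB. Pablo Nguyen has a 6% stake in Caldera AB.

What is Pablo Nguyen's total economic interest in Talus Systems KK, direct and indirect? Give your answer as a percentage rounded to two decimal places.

9.79%

Pablo reaches Talus along 3 paths.
Via Basalt: 39% × 9% = 3.51%.
Via Basalt → Caldera: 39% × 27% × 38% = 4.0014%.
Via Caldera: 6% × 38% = 2.28%.
Total: 3.51% + 4.0014% + 2.28% = 9.7914%.
Rounded: 9.79%.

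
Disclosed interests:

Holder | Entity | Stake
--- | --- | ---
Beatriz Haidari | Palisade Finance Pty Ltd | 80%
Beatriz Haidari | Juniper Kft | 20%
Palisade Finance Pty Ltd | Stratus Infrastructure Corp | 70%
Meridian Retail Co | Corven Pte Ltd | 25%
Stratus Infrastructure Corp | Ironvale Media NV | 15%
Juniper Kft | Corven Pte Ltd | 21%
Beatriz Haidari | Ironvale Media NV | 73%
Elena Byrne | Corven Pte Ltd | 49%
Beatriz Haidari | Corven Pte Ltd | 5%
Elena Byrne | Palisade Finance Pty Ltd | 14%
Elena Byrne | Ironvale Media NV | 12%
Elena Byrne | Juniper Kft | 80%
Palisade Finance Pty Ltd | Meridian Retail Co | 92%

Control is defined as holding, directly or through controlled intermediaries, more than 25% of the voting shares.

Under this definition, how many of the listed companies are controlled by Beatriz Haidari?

Beatriz holds 80% of Palisade, so Beatriz controls Palisade.
Palisade holds 92% of Meridian, so Beatriz controls Meridian.
Palisade holds 70% of Stratus, so Beatriz controls Stratus.
Meridian and Beatriz together hold 25% + 5% = 30% of Corven, so Beatriz controls Corven.
Stratus and Beatriz together hold 15% + 73% = 88% of Ironvale, so Beatriz controls Ironvale.
No other company's threshold is met.
Beatriz controls 5 companies.

5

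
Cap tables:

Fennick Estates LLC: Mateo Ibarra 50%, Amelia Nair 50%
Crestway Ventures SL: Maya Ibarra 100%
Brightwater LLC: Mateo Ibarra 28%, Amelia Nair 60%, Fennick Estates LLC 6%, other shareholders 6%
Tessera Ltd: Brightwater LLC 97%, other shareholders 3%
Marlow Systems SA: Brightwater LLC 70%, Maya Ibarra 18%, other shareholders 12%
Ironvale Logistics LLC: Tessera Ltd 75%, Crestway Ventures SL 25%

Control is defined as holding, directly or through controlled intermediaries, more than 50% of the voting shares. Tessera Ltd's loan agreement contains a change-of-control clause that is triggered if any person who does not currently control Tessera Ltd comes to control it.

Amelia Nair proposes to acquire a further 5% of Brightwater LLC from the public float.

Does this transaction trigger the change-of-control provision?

No

The purchase changes only Amelia's holdings, so Amelia is the only person who could newly come to control Tessera.
Amelia holds 60% of Brightwater, so Amelia controls Brightwater.
Brightwater holds 97% of Tessera, so Amelia controls Tessera.
So Amelia already controls Tessera before the transaction.
After the purchase, Amelia's direct stake in Brightwater rises to 60% + 5% = 65%.
Amelia controlled Tessera already, so this is not a new person acquiring control; every other person's position is unchanged or reduced.
No new person acquires control, so the clause is not triggered.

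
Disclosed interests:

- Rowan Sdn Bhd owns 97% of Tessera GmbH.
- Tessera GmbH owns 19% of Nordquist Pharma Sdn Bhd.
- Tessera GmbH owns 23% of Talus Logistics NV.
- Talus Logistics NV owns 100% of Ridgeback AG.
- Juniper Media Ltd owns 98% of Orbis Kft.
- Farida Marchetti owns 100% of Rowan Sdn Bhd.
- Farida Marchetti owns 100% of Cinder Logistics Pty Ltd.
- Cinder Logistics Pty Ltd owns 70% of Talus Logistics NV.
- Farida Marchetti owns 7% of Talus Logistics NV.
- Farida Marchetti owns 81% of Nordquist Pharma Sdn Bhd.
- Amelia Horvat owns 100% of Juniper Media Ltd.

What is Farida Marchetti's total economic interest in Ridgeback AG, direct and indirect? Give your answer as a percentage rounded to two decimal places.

99.31%

Farida reaches Ridgeback along 3 paths.
Via Rowan → Tessera → Talus: 100% × 97% × 23% × 100% = 22.31%.
Via Cinder → Talus: 100% × 70% × 100% = 70%.
Via Talus: 7% × 100% = 7%.
Total: 22.31% + 70% + 7% = 99.31%.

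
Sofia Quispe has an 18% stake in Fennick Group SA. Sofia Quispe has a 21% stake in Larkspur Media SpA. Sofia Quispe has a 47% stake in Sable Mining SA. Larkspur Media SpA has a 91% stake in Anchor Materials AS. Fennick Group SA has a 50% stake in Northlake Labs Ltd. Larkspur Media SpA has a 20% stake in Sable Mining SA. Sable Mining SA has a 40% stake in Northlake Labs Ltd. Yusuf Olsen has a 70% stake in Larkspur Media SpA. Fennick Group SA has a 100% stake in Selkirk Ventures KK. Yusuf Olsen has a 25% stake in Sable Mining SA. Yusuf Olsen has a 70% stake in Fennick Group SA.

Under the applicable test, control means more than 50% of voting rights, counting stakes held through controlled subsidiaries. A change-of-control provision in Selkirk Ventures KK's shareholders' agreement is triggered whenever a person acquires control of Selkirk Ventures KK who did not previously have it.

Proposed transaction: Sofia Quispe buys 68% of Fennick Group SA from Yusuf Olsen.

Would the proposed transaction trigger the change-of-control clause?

The purchase adds only to Sofia's holdings (Yusuf's stake shrinks), so Sofia is the only person who could newly come to control Selkirk.
Sofia's largest direct stake is 47% in Sable, which does not meet the threshold, so Sofia controls no company.
Neither Sofia nor any entity Sofia controls holds any voting interest in Selkirk.
So before the transaction, Sofia does not control Selkirk.
After the purchase, Sofia's direct stake in Fennick rises to 18% + 68% = 86%, and Yusuf's stake falls to 2%.
Sofia holds 86% of Fennick, so Sofia controls Fennick.
Fennick holds 100% of Selkirk, so Sofia controls Selkirk.
Sofia did not control Selkirk before and does after, so the clause is triggered.

Yes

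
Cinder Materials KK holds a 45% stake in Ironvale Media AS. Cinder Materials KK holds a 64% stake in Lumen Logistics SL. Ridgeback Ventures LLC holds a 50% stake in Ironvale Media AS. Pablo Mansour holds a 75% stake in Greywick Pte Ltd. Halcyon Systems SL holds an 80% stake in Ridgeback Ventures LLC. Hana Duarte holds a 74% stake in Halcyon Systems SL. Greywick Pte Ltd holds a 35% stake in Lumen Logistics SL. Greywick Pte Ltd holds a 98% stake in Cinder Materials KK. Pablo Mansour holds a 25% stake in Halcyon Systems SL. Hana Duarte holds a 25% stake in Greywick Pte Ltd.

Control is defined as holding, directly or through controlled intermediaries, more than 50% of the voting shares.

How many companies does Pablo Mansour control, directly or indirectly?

3

Pablo holds 75% of Greywick, so Pablo controls Greywick.
Greywick holds 98% of Cinder, so Pablo controls Cinder.
Greywick and Cinder together hold 35% + 64% = 99% of Lumen, so Pablo controls Lumen.
No other company's threshold is met.
Pablo controls 3 companies.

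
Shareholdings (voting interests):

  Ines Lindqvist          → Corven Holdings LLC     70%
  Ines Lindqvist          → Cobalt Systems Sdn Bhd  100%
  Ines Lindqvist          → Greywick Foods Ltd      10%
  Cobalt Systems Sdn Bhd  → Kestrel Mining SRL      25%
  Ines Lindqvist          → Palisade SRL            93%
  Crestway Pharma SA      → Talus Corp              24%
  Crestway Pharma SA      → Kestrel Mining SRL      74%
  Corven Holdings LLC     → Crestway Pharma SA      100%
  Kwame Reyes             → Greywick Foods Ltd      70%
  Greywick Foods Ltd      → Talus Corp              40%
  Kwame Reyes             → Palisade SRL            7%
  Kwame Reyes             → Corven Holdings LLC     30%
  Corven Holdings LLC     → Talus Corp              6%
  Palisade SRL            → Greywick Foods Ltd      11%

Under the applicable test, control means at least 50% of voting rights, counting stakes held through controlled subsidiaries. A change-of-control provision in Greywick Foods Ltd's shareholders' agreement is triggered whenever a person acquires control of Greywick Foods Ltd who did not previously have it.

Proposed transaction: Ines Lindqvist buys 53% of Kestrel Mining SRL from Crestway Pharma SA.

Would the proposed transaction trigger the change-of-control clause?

No

The purchase adds only to Ines's holdings (Crestway's stake shrinks), so Ines is the only person who could newly come to control Greywick.
Ines holds 70% of Corven, so Ines controls Corven.
Ines holds 100% of Cobalt, so Ines controls Cobalt.
Ines holds 93% of Palisade, so Ines controls Palisade.
Corven holds 100% of Crestway, so Ines controls Crestway.
Crestway and Cobalt together hold 74% + 25% = 99% of Kestrel, so Ines controls Kestrel.
In Greywick, Ines's side holds only 10% + 11% = 21%, not ≥ 50%.
So before the transaction, Ines does not control Greywick.
After the purchase, Ines holds 53% of Kestrel directly, and Crestway's stake falls to 21%.
Crestway and Cobalt and Ines together hold 21% + 25% + 53% = 99% of Kestrel, so Ines controls Kestrel.
After the transaction, Ines's side holds 10% + 11% = 21% of Greywick, not ≥ 50%, so Ines still does not control Greywick.
No new person acquires control, so the clause is not triggered.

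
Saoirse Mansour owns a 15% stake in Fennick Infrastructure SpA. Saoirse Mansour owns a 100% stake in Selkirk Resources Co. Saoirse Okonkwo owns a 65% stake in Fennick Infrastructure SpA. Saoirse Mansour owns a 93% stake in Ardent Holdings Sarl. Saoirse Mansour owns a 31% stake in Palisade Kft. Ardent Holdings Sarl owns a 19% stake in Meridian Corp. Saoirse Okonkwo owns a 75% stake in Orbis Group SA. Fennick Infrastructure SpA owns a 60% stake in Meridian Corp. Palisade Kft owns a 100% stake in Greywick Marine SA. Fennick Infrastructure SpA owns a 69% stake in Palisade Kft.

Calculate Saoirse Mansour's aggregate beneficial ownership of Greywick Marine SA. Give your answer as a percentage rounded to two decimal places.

41.35%

Saoirse Mansour reaches Greywick along 2 paths.
Via Fennick → Palisade: 15% × 69% × 100% = 10.35%.
Via Palisade: 31% × 100% = 31%.
Total: 10.35% + 31% = 41.35%.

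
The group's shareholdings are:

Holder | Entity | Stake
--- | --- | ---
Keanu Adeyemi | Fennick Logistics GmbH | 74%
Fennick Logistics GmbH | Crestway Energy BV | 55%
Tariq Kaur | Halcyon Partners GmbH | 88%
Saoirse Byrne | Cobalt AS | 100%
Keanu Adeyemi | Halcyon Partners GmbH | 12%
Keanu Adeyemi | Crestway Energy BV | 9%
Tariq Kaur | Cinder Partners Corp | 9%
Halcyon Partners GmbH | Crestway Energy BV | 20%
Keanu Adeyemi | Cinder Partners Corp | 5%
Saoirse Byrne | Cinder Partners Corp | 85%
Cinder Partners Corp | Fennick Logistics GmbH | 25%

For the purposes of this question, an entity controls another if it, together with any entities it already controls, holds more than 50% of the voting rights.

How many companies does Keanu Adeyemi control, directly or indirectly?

Keanu holds 74% of Fennick, so Keanu controls Fennick.
Fennick and Keanu together hold 55% + 9% = 64% of Crestway, so Keanu controls Crestway.
No other company's threshold is met.
Keanu controls 2 companies.

2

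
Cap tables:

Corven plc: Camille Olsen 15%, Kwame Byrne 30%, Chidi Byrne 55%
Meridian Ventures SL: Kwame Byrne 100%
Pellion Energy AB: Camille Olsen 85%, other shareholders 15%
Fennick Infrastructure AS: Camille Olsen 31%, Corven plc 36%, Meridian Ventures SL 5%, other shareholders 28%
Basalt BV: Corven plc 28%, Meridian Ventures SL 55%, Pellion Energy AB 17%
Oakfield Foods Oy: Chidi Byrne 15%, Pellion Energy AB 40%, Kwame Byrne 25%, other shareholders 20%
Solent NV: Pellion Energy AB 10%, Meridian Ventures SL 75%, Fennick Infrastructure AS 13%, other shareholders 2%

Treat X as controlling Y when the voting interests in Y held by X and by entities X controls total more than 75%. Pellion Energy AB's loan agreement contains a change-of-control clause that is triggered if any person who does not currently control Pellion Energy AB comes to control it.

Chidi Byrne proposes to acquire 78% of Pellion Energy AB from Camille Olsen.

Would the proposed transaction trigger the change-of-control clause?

The purchase adds only to Chidi's holdings (Camille's stake shrinks), so Chidi is the only person who could newly come to control Pellion.
Chidi's largest direct stake is 55% in Corven, which does not meet the threshold, so Chidi controls no company.
Neither Chidi nor any entity Chidi controls holds any voting interest in Pellion.
So before the transaction, Chidi does not control Pellion.
After the purchase, Chidi holds 78% of Pellion directly, and Camille's stake falls to 7%.
Chidi holds 78% of Pellion, so Chidi controls Pellion.
Chidi did not control Pellion before and does after, so the clause is triggered.

Yes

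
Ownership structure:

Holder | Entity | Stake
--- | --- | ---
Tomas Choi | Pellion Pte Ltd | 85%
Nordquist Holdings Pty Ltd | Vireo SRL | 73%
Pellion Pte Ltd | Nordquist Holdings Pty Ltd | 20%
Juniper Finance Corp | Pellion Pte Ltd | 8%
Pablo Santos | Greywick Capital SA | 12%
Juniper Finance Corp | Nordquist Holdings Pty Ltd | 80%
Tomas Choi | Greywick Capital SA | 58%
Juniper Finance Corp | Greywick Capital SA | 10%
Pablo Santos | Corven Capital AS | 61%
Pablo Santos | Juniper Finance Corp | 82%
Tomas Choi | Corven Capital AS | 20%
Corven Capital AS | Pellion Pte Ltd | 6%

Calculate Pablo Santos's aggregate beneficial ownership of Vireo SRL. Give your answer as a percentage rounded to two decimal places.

Pablo reaches Vireo along 3 paths.
Via Corven → Pellion → Nordquist: 61% × 6% × 20% × 73% = 0.53436%.
Via Juniper → Pellion → Nordquist: 82% × 8% × 20% × 73% = 0.95776%.
Via Juniper → Nordquist: 82% × 80% × 73% = 47.888%.
Total: 0.53436% + 0.95776% + 47.888% = 49.38012%.
Rounded: 49.38%.

49.38%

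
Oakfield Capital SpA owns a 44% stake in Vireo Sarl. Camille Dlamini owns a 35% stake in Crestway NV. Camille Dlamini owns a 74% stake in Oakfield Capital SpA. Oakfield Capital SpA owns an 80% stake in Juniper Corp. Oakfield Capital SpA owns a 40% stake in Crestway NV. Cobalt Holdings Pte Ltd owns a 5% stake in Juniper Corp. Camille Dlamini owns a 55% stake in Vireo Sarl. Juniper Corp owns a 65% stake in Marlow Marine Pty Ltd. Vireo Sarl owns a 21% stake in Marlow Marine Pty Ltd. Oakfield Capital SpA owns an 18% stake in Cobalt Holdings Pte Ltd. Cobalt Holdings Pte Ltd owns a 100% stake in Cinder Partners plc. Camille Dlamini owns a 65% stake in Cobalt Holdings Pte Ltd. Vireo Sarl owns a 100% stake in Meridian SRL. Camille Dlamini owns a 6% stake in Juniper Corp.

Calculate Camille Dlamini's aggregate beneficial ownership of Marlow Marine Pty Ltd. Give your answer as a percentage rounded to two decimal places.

Camille reaches Marlow along 6 paths.
Via Oakfield → Cobalt → Juniper: 74% × 18% × 5% × 65% = 0.4329%.
Via Cobalt → Juniper: 65% × 5% × 65% = 2.1125%.
Via Juniper: 6% × 65% = 3.9%.
Via Oakfield → Juniper: 74% × 80% × 65% = 38.48%.
Via Oakfield → Vireo: 74% × 44% × 21% = 6.8376%.
Via Vireo: 55% × 21% = 11.55%.
Total: 0.4329% + 2.1125% + 3.9% + 38.48% + 6.8376% + 11.55% = 63.313%.
Rounded: 63.31%.

63.31%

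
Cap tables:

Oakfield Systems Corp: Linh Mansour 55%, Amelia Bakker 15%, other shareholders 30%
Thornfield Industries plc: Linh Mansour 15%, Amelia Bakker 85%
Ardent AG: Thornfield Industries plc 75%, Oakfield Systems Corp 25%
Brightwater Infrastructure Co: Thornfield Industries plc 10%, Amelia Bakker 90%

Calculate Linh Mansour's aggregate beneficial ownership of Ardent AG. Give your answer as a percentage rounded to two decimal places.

25.00%

Linh reaches Ardent along 2 paths.
Via Thornfield: 15% × 75% = 11.25%.
Via Oakfield: 55% × 25% = 13.75%.
Total: 11.25% + 13.75% = 25%.
Rounded: 25.00%.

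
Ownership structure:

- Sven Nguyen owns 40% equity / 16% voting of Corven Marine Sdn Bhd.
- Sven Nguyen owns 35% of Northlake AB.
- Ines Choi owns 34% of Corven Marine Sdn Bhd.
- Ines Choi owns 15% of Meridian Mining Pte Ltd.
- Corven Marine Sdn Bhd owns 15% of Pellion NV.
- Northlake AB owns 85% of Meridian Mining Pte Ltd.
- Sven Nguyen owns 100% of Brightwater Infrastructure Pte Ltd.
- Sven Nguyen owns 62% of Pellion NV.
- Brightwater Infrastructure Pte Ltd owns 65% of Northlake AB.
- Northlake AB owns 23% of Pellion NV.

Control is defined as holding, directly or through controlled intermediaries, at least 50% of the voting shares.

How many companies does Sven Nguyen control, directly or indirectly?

4

Sven holds 100% of Brightwater, so Sven controls Brightwater.
Brightwater and Sven together hold 65% + 35% = 100% of Northlake, so Sven controls Northlake.
Northlake holds 85% of Meridian, so Sven controls Meridian.
Sven and Northlake together hold 62% + 23% = 85% of Pellion, so Sven controls Pellion.
No other company's threshold is met.
Sven controls 4 companies.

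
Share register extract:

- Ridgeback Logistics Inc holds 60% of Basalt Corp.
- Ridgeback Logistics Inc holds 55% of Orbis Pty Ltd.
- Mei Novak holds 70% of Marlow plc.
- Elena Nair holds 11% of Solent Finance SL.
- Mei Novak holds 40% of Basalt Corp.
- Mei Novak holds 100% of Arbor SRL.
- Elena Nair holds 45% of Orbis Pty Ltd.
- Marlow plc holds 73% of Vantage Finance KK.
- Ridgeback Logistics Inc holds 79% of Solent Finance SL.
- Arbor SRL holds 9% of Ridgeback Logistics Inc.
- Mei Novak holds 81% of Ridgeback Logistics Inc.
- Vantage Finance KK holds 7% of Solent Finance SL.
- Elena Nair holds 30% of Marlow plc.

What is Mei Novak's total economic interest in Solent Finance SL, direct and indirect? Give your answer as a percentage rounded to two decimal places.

74.68%

Mei reaches Solent along 3 paths.
Via Arbor → Ridgeback: 100% × 9% × 79% = 7.11%.
Via Ridgeback: 81% × 79% = 63.99%.
Via Marlow → Vantage: 70% × 73% × 7% = 3.577%.
Total: 7.11% + 63.99% + 3.577% = 74.677%.
Rounded: 74.68%.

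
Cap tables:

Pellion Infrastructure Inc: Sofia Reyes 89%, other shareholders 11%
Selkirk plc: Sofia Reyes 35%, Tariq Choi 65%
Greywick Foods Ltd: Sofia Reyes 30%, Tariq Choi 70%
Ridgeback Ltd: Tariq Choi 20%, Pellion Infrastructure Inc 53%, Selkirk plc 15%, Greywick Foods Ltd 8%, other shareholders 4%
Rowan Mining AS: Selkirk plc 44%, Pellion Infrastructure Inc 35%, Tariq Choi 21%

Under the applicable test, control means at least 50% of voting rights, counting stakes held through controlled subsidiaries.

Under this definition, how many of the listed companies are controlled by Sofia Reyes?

Sofia holds 89% of Pellion, so Sofia controls Pellion.
Pellion holds 53% of Ridgeback, so Sofia controls Ridgeback.
No other company's threshold is met.
Sofia controls 2 companies.

2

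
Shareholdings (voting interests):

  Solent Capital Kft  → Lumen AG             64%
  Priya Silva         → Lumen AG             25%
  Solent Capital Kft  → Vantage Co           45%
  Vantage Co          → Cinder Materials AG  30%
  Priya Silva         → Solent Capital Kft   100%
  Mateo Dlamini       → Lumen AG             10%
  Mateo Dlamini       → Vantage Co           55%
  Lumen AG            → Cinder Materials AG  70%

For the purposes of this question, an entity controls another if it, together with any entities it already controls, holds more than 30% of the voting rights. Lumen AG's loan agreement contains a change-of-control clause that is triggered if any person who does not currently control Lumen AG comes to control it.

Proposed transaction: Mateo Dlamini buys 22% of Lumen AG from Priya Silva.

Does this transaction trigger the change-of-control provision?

The purchase adds only to Mateo's holdings (Priya's stake shrinks), so Mateo is the only person who could newly come to control Lumen.
Mateo holds 55% of Vantage, so Mateo controls Vantage.
In Lumen, Mateo's side holds only 10%, not > 30%.
So before the transaction, Mateo does not control Lumen.
After the purchase, Mateo's direct stake in Lumen rises to 10% + 22% = 32%, and Priya's stake falls to 3%.
Mateo holds 32% of Lumen, so Mateo controls Lumen.
Mateo did not control Lumen before and does after, so the clause is triggered.

Yes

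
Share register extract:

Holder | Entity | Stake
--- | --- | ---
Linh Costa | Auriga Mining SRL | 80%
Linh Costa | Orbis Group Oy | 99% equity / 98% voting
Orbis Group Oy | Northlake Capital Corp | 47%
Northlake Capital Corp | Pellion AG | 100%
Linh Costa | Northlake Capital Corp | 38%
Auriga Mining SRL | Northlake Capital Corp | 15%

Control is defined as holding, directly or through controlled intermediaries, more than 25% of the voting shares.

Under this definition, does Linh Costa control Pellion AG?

Linh holds 98% of Orbis, so Linh controls Orbis.
Linh holds 80% of Auriga, so Linh controls Auriga.
Orbis and Auriga and Linh together hold 47% + 15% + 38% = 100% of Northlake, so Linh controls Northlake.
Northlake holds 100% of Pellion, so Linh controls Pellion.

Yes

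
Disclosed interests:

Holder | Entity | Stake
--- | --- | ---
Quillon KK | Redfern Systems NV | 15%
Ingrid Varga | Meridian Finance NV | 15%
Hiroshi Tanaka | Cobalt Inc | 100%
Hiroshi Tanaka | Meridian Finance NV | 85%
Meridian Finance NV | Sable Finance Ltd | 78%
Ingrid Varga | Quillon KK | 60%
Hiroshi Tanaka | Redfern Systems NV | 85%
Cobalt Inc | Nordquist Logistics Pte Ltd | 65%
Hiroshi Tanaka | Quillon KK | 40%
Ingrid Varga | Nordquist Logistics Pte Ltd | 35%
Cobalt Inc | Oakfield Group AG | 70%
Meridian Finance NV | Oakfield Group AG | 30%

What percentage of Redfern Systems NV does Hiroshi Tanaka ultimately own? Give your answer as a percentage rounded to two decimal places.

91.00%

Hiroshi reaches Redfern along 2 paths.
Direct stake: 85% = 85%.
Via Quillon: 40% × 15% = 6%.
Total: 85% + 6% = 91%.
Rounded: 91.00%.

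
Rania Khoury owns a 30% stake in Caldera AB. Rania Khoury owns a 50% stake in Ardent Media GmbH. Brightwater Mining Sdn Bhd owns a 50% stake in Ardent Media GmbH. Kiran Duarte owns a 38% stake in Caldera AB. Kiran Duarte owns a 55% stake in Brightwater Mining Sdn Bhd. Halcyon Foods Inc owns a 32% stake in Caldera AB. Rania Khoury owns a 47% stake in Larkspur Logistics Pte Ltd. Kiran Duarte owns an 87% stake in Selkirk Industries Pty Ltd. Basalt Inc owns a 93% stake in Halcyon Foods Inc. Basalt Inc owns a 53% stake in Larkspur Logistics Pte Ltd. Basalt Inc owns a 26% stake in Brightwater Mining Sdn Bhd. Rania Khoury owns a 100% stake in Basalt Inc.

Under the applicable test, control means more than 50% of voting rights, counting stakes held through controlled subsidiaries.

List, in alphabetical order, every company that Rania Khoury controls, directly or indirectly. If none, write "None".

Basalt Inc, Caldera AB, Halcyon Foods Inc, Larkspur Logistics Pte Ltd

Rania holds 100% of Basalt, so Rania controls Basalt.
Rania and Basalt together hold 47% + 53% = 100% of Larkspur, so Rania controls Larkspur.
Basalt holds 93% of Halcyon, so Rania controls Halcyon.
Halcyon and Rania together hold 32% + 30% = 62% of Caldera, so Rania controls Caldera.
No other company's threshold is met.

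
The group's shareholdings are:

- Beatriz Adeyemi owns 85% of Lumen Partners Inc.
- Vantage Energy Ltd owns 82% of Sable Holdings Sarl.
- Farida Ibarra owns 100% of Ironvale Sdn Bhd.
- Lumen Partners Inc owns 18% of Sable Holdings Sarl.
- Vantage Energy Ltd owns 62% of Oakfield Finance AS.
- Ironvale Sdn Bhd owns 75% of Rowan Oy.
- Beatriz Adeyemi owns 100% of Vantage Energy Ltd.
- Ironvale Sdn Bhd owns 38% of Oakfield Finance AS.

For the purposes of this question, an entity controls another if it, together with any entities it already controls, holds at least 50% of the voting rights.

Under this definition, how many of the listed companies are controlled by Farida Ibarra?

Farida holds 100% of Ironvale, so Farida controls Ironvale.
Ironvale holds 75% of Rowan, so Farida controls Rowan.
No other company's threshold is met.
Farida controls 2 companies.

2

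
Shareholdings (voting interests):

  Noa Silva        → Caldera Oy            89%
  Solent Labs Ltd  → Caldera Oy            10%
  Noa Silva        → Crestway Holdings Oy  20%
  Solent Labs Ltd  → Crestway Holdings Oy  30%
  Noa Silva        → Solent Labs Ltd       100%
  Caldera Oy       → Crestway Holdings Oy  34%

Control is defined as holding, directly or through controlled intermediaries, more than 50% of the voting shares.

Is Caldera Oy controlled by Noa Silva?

Noa holds 100% of Solent, so Noa controls Solent.
Solent and Noa together hold 10% + 89% = 99% of Caldera, so Noa controls Caldera.

Yes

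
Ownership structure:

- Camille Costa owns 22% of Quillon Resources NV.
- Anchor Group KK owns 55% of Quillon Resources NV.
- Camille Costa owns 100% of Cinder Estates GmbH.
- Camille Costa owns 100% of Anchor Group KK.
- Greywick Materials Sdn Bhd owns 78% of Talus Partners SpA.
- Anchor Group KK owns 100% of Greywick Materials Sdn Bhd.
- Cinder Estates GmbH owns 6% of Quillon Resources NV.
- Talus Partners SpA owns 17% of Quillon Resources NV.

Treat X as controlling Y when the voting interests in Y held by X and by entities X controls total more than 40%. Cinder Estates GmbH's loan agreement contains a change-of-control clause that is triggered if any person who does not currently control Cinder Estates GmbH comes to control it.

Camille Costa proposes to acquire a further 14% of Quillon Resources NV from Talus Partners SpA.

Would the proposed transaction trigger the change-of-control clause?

No

The purchase adds only to Camille's holdings (Talus's stake shrinks), so Camille is the only person who could newly come to control Cinder.
Camille holds 100% of Cinder, so Camille controls Cinder.
So Camille already controls Cinder before the transaction.
After the purchase, Camille's direct stake in Quillon rises to 22% + 14% = 36%, and Talus's stake falls to 3%.
Camille controlled Cinder already, so this is not a new person acquiring control; every other person's position is unchanged or reduced.
No new person acquires control, so the clause is not triggered.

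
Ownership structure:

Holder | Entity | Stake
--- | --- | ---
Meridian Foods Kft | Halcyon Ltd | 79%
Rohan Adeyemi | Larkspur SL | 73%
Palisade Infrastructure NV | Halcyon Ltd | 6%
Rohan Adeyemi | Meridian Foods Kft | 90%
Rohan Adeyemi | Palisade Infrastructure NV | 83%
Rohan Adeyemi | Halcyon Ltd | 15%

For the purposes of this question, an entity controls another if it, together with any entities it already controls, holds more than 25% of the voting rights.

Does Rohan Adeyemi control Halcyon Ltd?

Yes

Rohan holds 83% of Palisade, so Rohan controls Palisade.
Rohan holds 90% of Meridian, so Rohan controls Meridian.
Palisade and Meridian and Rohan together hold 6% + 79% + 15% = 100% of Halcyon, so Rohan controls Halcyon.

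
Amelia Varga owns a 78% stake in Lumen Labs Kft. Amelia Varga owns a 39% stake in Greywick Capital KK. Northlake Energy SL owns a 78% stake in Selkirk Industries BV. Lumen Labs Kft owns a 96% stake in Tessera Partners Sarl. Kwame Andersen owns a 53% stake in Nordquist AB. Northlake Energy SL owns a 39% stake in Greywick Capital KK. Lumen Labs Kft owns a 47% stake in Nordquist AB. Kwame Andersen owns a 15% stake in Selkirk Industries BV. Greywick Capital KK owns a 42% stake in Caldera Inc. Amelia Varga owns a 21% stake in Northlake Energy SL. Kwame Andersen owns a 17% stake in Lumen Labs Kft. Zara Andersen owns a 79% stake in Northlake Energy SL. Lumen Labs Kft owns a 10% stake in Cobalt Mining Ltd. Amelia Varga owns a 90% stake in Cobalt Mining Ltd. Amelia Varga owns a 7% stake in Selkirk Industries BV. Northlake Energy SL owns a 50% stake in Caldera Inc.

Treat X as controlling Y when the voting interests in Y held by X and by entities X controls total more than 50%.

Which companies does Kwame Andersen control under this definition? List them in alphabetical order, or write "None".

Kwame holds 53% of Nordquist, so Kwame controls Nordquist.
No other company's threshold is met.

Nordquist AB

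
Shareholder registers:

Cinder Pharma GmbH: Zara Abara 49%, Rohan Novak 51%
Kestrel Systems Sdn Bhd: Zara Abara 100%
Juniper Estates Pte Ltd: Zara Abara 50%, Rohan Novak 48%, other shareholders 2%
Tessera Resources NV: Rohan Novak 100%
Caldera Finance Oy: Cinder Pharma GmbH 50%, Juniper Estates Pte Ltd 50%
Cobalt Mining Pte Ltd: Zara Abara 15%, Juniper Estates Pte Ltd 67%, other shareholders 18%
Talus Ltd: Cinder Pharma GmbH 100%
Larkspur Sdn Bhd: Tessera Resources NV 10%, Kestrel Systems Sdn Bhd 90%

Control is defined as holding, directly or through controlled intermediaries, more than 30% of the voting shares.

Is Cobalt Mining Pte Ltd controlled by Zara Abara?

Zara holds 50% of Juniper, so Zara controls Juniper.
Zara and Juniper together hold 15% + 67% = 82% of Cobalt, so Zara controls Cobalt.

Yes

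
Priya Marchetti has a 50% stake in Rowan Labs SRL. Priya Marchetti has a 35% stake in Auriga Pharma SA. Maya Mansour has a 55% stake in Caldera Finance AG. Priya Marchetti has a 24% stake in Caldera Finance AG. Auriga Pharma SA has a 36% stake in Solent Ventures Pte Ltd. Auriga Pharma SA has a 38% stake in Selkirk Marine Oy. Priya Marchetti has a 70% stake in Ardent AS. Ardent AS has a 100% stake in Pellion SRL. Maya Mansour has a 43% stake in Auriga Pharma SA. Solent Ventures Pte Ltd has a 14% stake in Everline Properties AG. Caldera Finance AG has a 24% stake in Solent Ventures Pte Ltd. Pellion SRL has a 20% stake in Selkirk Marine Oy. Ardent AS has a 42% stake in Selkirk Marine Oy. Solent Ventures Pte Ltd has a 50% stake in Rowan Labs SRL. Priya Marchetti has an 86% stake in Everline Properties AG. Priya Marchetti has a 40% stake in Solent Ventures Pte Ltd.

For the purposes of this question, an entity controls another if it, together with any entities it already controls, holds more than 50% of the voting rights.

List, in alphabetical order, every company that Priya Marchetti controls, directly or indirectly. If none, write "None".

Priya holds 70% of Ardent, so Priya controls Ardent.
Ardent holds 100% of Pellion, so Priya controls Pellion.
Priya holds 86% of Everline, so Priya controls Everline.
Ardent and Pellion together hold 42% + 20% = 62% of Selkirk, so Priya controls Selkirk.
No other company's threshold is met.

Ardent AS, Everline Properties AG, Pellion SRL, Selkirk Marine Oy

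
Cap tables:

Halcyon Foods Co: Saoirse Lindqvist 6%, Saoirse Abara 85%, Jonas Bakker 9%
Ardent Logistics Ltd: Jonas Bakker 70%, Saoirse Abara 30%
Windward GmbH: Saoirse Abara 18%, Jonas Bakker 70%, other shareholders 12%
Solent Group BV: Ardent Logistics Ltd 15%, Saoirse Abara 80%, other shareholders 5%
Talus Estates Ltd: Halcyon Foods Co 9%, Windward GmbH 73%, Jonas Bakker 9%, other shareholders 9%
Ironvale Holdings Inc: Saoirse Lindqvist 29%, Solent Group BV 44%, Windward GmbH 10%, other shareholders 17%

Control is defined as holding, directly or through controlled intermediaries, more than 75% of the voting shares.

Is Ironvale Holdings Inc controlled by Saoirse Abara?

Saoirse Abara holds 85% of Halcyon, so Saoirse Abara controls Halcyon.
Saoirse Abara holds 80% of Solent, so Saoirse Abara controls Solent.
In Ironvale, Saoirse Abara's side holds only 44%, not > 75%.
So Saoirse Abara does not control Ironvale.

No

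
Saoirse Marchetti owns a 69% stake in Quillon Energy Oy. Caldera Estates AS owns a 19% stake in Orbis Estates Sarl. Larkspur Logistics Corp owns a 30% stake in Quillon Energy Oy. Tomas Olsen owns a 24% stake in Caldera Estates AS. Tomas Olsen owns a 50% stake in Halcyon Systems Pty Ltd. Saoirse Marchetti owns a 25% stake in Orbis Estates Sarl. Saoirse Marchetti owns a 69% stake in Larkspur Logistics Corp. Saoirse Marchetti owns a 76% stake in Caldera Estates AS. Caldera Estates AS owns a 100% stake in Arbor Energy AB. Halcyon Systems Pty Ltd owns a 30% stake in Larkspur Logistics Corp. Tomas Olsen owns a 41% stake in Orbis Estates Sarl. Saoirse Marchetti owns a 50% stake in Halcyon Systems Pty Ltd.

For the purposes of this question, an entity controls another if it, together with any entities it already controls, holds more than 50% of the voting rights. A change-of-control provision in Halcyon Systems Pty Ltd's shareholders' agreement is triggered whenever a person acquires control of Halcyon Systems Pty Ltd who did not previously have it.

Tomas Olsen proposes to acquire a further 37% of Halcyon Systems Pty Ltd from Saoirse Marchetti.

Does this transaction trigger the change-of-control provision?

The purchase adds only to Tomas's holdings (Saoirse's stake shrinks), so Tomas is the only person who could newly come to control Halcyon.
Tomas's largest direct stake is 50% in Halcyon, which does not meet the threshold, so Tomas controls no company.
In Halcyon, Tomas's side holds only 50%, not > 50%.
So before the transaction, Tomas does not control Halcyon.
After the purchase, Tomas's direct stake in Halcyon rises to 50% + 37% = 87%, and Saoirse's stake falls to 13%.
Tomas holds 87% of Halcyon, so Tomas controls Halcyon.
Tomas did not control Halcyon before and does after, so the clause is triggered.

Yes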